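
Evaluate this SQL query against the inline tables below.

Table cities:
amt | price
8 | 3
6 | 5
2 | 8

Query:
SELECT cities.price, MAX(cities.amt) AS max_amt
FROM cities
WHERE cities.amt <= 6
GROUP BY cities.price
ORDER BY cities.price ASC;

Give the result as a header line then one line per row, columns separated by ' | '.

== RESULT ==
cities.price | max_amt
5 | 6
8 | 2

Derivation:
After WHERE (2 rows):
cities.amt | cities.price
6 | 5
2 | 8
After GROUP BY (2 rows):
cities.price | max_amt
5 | 6
8 | 2
After ORDER BY (2 rows):
cities.price | max_amt
5 | 6
8 | 2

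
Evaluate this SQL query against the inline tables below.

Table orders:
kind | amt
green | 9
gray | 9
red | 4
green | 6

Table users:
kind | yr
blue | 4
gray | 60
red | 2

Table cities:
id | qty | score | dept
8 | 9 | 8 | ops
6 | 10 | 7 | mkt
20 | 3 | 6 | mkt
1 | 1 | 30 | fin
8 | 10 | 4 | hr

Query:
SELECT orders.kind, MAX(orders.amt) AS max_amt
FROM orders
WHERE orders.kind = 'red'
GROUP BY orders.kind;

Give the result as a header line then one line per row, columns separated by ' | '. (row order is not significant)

After WHERE (1 rows):
orders.kind | orders.amt
red | 4
After GROUP BY (1 rows):
orders.kind | max_amt
red | 4

== RESULT ==
orders.kind | max_amt
red | 4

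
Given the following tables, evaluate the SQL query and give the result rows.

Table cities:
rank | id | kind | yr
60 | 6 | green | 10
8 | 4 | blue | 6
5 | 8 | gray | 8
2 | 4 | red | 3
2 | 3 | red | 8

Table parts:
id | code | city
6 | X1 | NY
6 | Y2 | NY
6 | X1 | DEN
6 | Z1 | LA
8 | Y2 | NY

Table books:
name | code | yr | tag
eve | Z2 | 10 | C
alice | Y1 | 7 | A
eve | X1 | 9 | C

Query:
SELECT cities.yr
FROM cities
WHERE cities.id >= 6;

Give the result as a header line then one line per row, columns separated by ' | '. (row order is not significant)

== RESULT ==
cities.yr
10
8

Derivation:
After WHERE (2 rows):
cities.rank | cities.id | cities.kind | cities.yr
60 | 6 | green | 10
5 | 8 | gray | 8
After SELECT (2 rows):
cities.yr
10
8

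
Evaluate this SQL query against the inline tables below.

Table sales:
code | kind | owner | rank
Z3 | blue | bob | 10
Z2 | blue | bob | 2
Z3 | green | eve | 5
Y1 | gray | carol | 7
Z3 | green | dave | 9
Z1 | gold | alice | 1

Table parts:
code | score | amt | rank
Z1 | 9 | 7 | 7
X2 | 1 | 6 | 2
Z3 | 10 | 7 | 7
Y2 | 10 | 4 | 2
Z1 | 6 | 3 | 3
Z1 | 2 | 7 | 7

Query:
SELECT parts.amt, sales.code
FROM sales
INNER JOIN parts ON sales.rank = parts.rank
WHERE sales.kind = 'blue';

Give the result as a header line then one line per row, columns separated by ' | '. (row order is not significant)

After JOIN parts (5 rows):
sales.code | sales.kind | sales.owner | sales.rank | parts.code | parts.score | parts.amt | parts.rank
Z2 | blue | bob | 2 | X2 | 1 | 6 | 2
Z2 | blue | bob | 2 | Y2 | 10 | 4 | 2
Y1 | gray | carol | 7 | Z1 | 9 | 7 | 7
Y1 | gray | carol | 7 | Z3 | 10 | 7 | 7
Y1 | gray | carol | 7 | Z1 | 2 | 7 | 7
After WHERE (2 rows):
sales.code | sales.kind | sales.owner | sales.rank | parts.code | parts.score | parts.amt | parts.rank
Z2 | blue | bob | 2 | X2 | 1 | 6 | 2
Z2 | blue | bob | 2 | Y2 | 10 | 4 | 2
After SELECT (2 rows):
parts.amt | sales.code
6 | Z2
4 | Z2

== RESULT ==
parts.amt | sales.code
6 | Z2
4 | Z2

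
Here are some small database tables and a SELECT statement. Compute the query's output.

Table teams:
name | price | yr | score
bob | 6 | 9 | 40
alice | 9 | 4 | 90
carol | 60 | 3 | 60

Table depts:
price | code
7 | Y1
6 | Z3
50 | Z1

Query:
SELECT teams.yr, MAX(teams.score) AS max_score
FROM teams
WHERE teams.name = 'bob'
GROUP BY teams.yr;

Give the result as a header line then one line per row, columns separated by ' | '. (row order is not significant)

== RESULT ==
teams.yr | max_score
9 | 40

Derivation:
After WHERE (1 rows):
teams.name | teams.price | teams.yr | teams.score
bob | 6 | 9 | 40
After GROUP BY (1 rows):
teams.yr | max_score
9 | 40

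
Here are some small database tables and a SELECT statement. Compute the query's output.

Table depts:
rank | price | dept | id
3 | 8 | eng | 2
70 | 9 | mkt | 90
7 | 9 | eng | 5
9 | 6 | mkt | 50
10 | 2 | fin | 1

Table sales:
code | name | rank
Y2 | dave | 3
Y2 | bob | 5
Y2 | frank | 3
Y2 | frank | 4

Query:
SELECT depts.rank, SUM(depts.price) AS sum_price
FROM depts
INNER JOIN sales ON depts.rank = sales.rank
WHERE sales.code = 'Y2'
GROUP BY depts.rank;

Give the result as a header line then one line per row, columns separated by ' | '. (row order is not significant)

After JOIN sales (2 rows):
depts.rank | depts.price | depts.dept | depts.id | sales.code | sales.name | sales.rank
3 | 8 | eng | 2 | Y2 | dave | 3
3 | 8 | eng | 2 | Y2 | frank | 3
After WHERE (2 rows):
depts.rank | depts.price | depts.dept | depts.id | sales.code | sales.name | sales.rank
3 | 8 | eng | 2 | Y2 | dave | 3
3 | 8 | eng | 2 | Y2 | frank | 3
After GROUP BY (1 rows):
depts.rank | sum_price
3 | 16

== RESULT ==
depts.rank | sum_price
3 | 16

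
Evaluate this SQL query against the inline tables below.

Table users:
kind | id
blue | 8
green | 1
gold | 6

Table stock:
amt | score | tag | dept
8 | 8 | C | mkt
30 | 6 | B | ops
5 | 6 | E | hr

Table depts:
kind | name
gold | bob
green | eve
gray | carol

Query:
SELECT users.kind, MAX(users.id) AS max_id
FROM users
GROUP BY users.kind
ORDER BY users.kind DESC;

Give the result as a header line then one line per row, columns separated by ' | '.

After GROUP BY (3 rows):
users.kind | max_id
blue | 8
green | 1
gold | 6
After ORDER BY (3 rows):
users.kind | max_id
green | 1
gold | 6
blue | 8

== RESULT ==
users.kind | max_id
green | 1
gold | 6
blue | 8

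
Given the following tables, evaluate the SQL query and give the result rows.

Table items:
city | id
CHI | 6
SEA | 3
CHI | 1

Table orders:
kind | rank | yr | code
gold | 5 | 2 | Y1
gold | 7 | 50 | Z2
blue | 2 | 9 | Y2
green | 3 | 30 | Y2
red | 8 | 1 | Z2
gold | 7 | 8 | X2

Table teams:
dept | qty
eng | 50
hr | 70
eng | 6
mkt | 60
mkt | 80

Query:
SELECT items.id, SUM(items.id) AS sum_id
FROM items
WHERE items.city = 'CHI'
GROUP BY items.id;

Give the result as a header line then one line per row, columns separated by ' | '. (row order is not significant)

== RESULT ==
items.id | sum_id
6 | 6
1 | 1

Derivation:
After WHERE (2 rows):
items.city | items.id
CHI | 6
CHI | 1
After GROUP BY (2 rows):
items.id | sum_id
6 | 6
1 | 1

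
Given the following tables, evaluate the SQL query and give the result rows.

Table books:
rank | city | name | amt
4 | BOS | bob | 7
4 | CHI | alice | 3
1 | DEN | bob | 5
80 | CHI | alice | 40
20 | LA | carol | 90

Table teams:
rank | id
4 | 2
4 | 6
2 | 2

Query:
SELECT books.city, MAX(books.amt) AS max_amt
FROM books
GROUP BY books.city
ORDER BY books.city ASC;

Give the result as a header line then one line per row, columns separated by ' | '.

After GROUP BY (4 rows):
books.city | max_amt
BOS | 7
CHI | 40
DEN | 5
LA | 90
After ORDER BY (4 rows):
books.city | max_amt
BOS | 7
CHI | 40
DEN | 5
LA | 90

== RESULT ==
books.city | max_amt
BOS | 7
CHI | 40
DEN | 5
LA | 90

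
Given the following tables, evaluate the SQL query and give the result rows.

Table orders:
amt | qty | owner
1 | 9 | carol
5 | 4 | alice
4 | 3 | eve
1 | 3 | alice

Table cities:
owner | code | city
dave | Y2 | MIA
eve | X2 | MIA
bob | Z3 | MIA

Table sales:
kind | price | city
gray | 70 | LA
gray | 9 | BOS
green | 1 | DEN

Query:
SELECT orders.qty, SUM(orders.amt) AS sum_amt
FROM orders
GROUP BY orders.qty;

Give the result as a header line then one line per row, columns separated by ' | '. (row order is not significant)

== RESULT ==
orders.qty | sum_amt
9 | 1
4 | 5
3 | 5

Derivation:
After GROUP BY (3 rows):
orders.qty | sum_amt
9 | 1
4 | 5
3 | 5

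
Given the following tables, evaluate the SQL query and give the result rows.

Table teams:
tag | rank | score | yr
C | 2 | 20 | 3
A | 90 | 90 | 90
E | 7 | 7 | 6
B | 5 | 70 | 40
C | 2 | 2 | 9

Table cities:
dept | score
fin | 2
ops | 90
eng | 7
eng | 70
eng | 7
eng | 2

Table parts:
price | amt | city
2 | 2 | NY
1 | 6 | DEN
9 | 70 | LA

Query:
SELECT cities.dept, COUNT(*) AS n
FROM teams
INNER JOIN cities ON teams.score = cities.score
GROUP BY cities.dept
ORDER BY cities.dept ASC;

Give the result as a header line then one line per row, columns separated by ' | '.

After JOIN cities (6 rows):
teams.tag | teams.rank | teams.score | teams.yr | cities.dept | cities.score
A | 90 | 90 | 90 | ops | 90
E | 7 | 7 | 6 | eng | 7
E | 7 | 7 | 6 | eng | 7
B | 5 | 70 | 40 | eng | 70
C | 2 | 2 | 9 | fin | 2
C | 2 | 2 | 9 | eng | 2
After GROUP BY (3 rows):
cities.dept | n
ops | 1
eng | 4
fin | 1
After ORDER BY (3 rows):
cities.dept | n
eng | 4
fin | 1
ops | 1

== RESULT ==
cities.dept | n
eng | 4
fin | 1
ops | 1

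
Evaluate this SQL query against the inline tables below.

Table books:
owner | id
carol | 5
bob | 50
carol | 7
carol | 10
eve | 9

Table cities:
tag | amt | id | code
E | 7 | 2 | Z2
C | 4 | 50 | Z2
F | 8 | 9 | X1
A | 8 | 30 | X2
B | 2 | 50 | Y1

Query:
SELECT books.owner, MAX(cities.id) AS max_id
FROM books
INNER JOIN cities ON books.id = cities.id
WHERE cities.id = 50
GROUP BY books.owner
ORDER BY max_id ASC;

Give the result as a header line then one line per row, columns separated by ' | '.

After JOIN cities (3 rows):
books.owner | books.id | cities.tag | cities.amt | cities.id | cities.code
bob | 50 | C | 4 | 50 | Z2
bob | 50 | B | 2 | 50 | Y1
eve | 9 | F | 8 | 9 | X1
After WHERE (2 rows):
books.owner | books.id | cities.tag | cities.amt | cities.id | cities.code
bob | 50 | C | 4 | 50 | Z2
bob | 50 | B | 2 | 50 | Y1
After GROUP BY (1 rows):
books.owner | max_id
bob | 50
After ORDER BY (1 rows):
books.owner | max_id
bob | 50

== RESULT ==
books.owner | max_id
bob | 50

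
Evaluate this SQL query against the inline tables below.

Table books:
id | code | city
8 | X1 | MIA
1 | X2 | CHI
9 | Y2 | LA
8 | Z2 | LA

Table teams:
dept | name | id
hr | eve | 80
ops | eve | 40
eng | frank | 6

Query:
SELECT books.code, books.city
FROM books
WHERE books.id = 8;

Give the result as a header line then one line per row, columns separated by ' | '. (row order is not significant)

After WHERE (2 rows):
books.id | books.code | books.city
8 | X1 | MIA
8 | Z2 | LA
After SELECT (2 rows):
books.code | books.city
X1 | MIA
Z2 | LA

== RESULT ==
books.code | books.city
X1 | MIA
Z2 | LA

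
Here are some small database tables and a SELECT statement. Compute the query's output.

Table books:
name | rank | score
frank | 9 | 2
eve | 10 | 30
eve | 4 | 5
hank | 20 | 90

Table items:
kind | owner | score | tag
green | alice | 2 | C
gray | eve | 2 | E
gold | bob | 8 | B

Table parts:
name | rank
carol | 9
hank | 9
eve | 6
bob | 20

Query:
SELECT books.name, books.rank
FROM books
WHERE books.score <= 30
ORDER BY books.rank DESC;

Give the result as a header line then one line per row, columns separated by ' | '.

== RESULT ==
books.name | books.rank
eve | 10
frank | 9
eve | 4

Derivation:
After WHERE (3 rows):
books.name | books.rank | books.score
frank | 9 | 2
eve | 10 | 30
eve | 4 | 5
After SELECT (3 rows):
books.name | books.rank
frank | 9
eve | 10
eve | 4
After ORDER BY (3 rows):
books.name | books.rank
eve | 10
frank | 9
eve | 4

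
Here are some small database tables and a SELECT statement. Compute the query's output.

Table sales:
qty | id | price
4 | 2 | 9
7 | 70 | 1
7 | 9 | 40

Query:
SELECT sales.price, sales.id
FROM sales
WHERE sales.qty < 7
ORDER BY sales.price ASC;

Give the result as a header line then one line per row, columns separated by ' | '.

After WHERE (1 rows):
sales.qty | sales.id | sales.price
4 | 2 | 9
After SELECT (1 rows):
sales.price | sales.id
9 | 2
After ORDER BY (1 rows):
sales.price | sales.id
9 | 2

== RESULT ==
sales.price | sales.id
9 | 2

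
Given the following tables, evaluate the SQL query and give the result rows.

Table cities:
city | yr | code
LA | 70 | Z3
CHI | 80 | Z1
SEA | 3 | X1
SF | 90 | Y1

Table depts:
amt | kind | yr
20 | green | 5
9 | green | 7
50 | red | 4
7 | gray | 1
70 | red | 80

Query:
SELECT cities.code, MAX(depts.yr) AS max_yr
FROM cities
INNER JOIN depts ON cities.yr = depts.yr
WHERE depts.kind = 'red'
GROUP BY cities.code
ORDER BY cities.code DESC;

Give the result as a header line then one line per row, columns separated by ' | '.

After JOIN depts (1 rows):
cities.city | cities.yr | cities.code | depts.amt | depts.kind | depts.yr
CHI | 80 | Z1 | 70 | red | 80
After WHERE (1 rows):
cities.city | cities.yr | cities.code | depts.amt | depts.kind | depts.yr
CHI | 80 | Z1 | 70 | red | 80
After GROUP BY (1 rows):
cities.code | max_yr
Z1 | 80
After ORDER BY (1 rows):
cities.code | max_yr
Z1 | 80

== RESULT ==
cities.code | max_yr
Z1 | 80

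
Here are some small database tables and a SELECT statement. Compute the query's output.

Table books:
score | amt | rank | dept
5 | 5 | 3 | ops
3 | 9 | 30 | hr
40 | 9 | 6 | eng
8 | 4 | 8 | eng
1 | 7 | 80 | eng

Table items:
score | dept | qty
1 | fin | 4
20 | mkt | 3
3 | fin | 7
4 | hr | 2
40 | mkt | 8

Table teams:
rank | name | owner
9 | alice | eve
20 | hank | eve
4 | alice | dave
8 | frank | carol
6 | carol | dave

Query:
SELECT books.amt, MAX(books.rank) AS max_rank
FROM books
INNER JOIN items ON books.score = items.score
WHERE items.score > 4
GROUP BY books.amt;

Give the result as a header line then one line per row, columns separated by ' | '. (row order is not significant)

== RESULT ==
books.amt | max_rank
9 | 6

Derivation:
After JOIN items (3 rows):
books.score | books.amt | books.rank | books.dept | items.score | items.dept | items.qty
3 | 9 | 30 | hr | 3 | fin | 7
40 | 9 | 6 | eng | 40 | mkt | 8
1 | 7 | 80 | eng | 1 | fin | 4
After WHERE (1 rows):
books.score | books.amt | books.rank | books.dept | items.score | items.dept | items.qty
40 | 9 | 6 | eng | 40 | mkt | 8
After GROUP BY (1 rows):
books.amt | max_rank
9 | 6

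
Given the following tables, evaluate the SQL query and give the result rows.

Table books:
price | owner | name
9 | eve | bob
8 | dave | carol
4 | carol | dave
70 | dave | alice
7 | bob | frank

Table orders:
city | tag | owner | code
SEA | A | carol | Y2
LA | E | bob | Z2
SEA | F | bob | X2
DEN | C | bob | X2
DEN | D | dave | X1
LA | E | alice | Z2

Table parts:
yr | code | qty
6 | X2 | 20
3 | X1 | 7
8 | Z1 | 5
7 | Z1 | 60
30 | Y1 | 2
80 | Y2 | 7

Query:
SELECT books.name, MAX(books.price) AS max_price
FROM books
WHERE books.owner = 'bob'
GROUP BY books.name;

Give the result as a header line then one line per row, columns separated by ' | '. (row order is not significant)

After WHERE (1 rows):
books.price | books.owner | books.name
7 | bob | frank
After GROUP BY (1 rows):
books.name | max_price
frank | 7

== RESULT ==
books.name | max_price
frank | 7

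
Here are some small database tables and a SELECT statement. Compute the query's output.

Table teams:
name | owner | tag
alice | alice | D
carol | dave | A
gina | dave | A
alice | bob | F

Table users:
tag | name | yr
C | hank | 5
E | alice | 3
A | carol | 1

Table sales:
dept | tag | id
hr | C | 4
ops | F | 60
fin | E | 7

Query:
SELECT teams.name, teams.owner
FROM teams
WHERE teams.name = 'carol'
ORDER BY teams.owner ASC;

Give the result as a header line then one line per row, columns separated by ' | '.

== RESULT ==
teams.name | teams.owner
carol | dave

Derivation:
After WHERE (1 rows):
teams.name | teams.owner | teams.tag
carol | dave | A
After SELECT (1 rows):
teams.name | teams.owner
carol | dave
After ORDER BY (1 rows):
teams.name | teams.owner
carol | dave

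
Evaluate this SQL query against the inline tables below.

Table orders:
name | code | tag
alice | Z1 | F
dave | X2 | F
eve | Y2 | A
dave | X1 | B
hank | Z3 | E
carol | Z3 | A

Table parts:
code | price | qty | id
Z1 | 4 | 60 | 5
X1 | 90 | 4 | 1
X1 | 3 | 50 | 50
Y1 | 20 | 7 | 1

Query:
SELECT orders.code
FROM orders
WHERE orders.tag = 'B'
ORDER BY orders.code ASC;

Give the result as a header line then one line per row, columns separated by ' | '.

After WHERE (1 rows):
orders.name | orders.code | orders.tag
dave | X1 | B
After SELECT (1 rows):
orders.code
X1
After ORDER BY (1 rows):
orders.code
X1

== RESULT ==
orders.code
X1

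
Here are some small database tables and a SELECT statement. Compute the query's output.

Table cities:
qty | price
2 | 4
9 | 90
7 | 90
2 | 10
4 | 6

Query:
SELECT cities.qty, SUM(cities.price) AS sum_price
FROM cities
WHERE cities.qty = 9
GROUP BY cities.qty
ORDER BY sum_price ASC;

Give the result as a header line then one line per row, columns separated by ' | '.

== RESULT ==
cities.qty | sum_price
9 | 90

Derivation:
After WHERE (1 rows):
cities.qty | cities.price
9 | 90
After GROUP BY (1 rows):
cities.qty | sum_price
9 | 90
After ORDER BY (1 rows):
cities.qty | sum_price
9 | 90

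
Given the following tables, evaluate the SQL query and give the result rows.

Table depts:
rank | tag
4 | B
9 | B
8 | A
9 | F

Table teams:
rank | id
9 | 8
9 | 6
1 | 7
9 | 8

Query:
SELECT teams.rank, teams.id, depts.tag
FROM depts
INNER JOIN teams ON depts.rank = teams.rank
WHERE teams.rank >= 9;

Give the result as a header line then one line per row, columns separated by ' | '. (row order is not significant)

After JOIN teams (6 rows):
depts.rank | depts.tag | teams.rank | teams.id
9 | B | 9 | 8
9 | B | 9 | 6
9 | B | 9 | 8
9 | F | 9 | 8
9 | F | 9 | 6
9 | F | 9 | 8
After WHERE (6 rows):
depts.rank | depts.tag | teams.rank | teams.id
9 | B | 9 | 8
9 | B | 9 | 6
9 | B | 9 | 8
9 | F | 9 | 8
9 | F | 9 | 6
9 | F | 9 | 8
After SELECT (6 rows):
teams.rank | teams.id | depts.tag
9 | 8 | B
9 | 6 | B
9 | 8 | B
9 | 8 | F
9 | 6 | F
9 | 8 | F

== RESULT ==
teams.rank | teams.id | depts.tag
9 | 8 | B
9 | 6 | B
9 | 8 | B
9 | 8 | F
9 | 6 | F
9 | 8 | F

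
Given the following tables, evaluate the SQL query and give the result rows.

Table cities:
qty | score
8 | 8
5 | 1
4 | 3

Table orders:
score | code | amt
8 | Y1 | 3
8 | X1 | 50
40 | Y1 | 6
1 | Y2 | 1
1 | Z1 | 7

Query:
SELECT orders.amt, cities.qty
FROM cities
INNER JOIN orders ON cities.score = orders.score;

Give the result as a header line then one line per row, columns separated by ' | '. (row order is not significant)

After JOIN orders (4 rows):
cities.qty | cities.score | orders.score | orders.code | orders.amt
8 | 8 | 8 | Y1 | 3
8 | 8 | 8 | X1 | 50
5 | 1 | 1 | Y2 | 1
5 | 1 | 1 | Z1 | 7
After SELECT (4 rows):
orders.amt | cities.qty
3 | 8
50 | 8
1 | 5
7 | 5

== RESULT ==
orders.amt | cities.qty
3 | 8
50 | 8
1 | 5
7 | 5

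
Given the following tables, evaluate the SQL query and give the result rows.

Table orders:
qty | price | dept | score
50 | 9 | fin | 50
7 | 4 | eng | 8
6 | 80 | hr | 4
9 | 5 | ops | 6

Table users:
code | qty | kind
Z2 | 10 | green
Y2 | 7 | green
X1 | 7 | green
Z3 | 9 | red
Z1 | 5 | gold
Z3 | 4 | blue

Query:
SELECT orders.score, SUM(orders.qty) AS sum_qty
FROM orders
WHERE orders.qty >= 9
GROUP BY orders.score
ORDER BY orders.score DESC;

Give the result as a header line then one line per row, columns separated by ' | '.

After WHERE (2 rows):
orders.qty | orders.price | orders.dept | orders.score
50 | 9 | fin | 50
9 | 5 | ops | 6
After GROUP BY (2 rows):
orders.score | sum_qty
50 | 50
6 | 9
After ORDER BY (2 rows):
orders.score | sum_qty
50 | 50
6 | 9

== RESULT ==
orders.score | sum_qty
50 | 50
6 | 9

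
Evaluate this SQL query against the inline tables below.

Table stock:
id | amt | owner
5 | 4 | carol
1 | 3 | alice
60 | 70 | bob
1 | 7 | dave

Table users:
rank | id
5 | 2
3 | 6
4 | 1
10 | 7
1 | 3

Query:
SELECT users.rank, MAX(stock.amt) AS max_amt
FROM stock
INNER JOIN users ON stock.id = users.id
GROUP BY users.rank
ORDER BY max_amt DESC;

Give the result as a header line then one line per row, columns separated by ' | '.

== RESULT ==
users.rank | max_amt
4 | 7

Derivation:
After JOIN users (2 rows):
stock.id | stock.amt | stock.owner | users.rank | users.id
1 | 3 | alice | 4 | 1
1 | 7 | dave | 4 | 1
After GROUP BY (1 rows):
users.rank | max_amt
4 | 7
After ORDER BY (1 rows):
users.rank | max_amt
4 | 7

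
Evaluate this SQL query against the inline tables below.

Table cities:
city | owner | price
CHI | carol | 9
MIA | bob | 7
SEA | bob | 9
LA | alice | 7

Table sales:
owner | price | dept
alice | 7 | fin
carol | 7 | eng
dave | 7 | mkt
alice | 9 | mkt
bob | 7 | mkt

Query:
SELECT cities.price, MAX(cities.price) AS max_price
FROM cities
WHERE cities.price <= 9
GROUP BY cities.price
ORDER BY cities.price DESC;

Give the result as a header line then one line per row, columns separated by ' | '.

After WHERE (4 rows):
cities.city | cities.owner | cities.price
CHI | carol | 9
MIA | bob | 7
SEA | bob | 9
LA | alice | 7
After GROUP BY (2 rows):
cities.price | max_price
9 | 9
7 | 7
After ORDER BY (2 rows):
cities.price | max_price
9 | 9
7 | 7

== RESULT ==
cities.price | max_price
9 | 9
7 | 7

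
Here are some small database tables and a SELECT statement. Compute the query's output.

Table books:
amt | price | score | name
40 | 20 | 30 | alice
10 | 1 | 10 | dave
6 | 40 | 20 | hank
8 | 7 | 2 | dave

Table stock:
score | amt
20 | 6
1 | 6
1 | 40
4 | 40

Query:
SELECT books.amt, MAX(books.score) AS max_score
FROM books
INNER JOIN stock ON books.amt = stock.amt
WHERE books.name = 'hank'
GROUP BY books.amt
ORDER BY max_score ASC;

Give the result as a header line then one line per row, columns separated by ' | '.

== RESULT ==
books.amt | max_score
6 | 20

Derivation:
After JOIN stock (4 rows):
books.amt | books.price | books.score | books.name | stock.score | stock.amt
40 | 20 | 30 | alice | 1 | 40
40 | 20 | 30 | alice | 4 | 40
6 | 40 | 20 | hank | 20 | 6
6 | 40 | 20 | hank | 1 | 6
After WHERE (2 rows):
books.amt | books.price | books.score | books.name | stock.score | stock.amt
6 | 40 | 20 | hank | 20 | 6
6 | 40 | 20 | hank | 1 | 6
After GROUP BY (1 rows):
books.amt | max_score
6 | 20
After ORDER BY (1 rows):
books.amt | max_score
6 | 20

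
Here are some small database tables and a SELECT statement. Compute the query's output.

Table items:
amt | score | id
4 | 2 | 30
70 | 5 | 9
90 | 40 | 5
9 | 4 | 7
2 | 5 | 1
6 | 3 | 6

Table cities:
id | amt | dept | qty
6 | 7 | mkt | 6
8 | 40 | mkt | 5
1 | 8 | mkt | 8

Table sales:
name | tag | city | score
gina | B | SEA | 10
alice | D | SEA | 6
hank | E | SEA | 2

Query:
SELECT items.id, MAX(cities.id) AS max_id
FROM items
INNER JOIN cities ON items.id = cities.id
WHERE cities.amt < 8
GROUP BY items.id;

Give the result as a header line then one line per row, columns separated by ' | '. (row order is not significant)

After JOIN cities (2 rows):
items.amt | items.score | items.id | cities.id | cities.amt | cities.dept | cities.qty
2 | 5 | 1 | 1 | 8 | mkt | 8
6 | 3 | 6 | 6 | 7 | mkt | 6
After WHERE (1 rows):
items.amt | items.score | items.id | cities.id | cities.amt | cities.dept | cities.qty
6 | 3 | 6 | 6 | 7 | mkt | 6
After GROUP BY (1 rows):
items.id | max_id
6 | 6

== RESULT ==
items.id | max_id
6 | 6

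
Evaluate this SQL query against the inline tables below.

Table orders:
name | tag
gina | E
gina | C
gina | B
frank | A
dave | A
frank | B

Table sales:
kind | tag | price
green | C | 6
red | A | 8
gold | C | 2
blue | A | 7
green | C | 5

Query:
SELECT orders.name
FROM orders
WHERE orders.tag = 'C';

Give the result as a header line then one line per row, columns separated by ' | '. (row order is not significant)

After WHERE (1 rows):
orders.name | orders.tag
gina | C
After SELECT (1 rows):
orders.name
gina

== RESULT ==
orders.name
gina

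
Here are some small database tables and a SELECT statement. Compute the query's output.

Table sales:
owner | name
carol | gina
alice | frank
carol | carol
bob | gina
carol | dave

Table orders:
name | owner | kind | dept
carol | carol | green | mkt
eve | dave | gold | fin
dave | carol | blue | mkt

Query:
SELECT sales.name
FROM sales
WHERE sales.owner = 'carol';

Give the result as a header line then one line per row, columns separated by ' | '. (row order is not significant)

== RESULT ==
sales.name
gina
carol
dave

Derivation:
After WHERE (3 rows):
sales.owner | sales.name
carol | gina
carol | carol
carol | dave
After SELECT (3 rows):
sales.name
gina
carol
dave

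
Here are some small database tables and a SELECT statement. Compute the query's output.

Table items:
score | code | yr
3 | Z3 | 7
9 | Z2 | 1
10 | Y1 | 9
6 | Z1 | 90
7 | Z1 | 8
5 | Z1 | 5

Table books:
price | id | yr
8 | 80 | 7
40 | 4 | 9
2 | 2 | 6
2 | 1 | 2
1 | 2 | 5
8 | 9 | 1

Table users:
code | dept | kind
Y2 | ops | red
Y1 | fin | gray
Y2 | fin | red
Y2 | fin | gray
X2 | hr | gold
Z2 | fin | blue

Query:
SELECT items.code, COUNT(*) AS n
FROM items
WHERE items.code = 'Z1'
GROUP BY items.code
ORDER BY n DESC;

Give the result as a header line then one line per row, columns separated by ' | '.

== RESULT ==
items.code | n
Z1 | 3

Derivation:
After WHERE (3 rows):
items.score | items.code | items.yr
6 | Z1 | 90
7 | Z1 | 8
5 | Z1 | 5
After GROUP BY (1 rows):
items.code | n
Z1 | 3
After ORDER BY (1 rows):
items.code | n
Z1 | 3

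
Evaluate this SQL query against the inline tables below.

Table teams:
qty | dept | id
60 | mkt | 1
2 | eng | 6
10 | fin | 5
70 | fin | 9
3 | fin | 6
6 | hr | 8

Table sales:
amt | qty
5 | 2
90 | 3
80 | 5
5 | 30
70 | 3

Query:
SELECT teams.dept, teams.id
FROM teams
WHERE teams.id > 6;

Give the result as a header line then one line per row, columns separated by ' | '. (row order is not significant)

== RESULT ==
teams.dept | teams.id
fin | 9
hr | 8

Derivation:
After WHERE (2 rows):
teams.qty | teams.dept | teams.id
70 | fin | 9
6 | hr | 8
After SELECT (2 rows):
teams.dept | teams.id
fin | 9
hr | 8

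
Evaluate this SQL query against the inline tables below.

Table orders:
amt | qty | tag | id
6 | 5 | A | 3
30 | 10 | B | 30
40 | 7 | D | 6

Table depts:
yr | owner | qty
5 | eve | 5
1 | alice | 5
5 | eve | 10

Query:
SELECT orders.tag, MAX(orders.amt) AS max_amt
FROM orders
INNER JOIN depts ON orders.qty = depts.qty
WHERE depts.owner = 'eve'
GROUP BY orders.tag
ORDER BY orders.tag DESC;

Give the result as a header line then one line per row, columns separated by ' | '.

After JOIN depts (3 rows):
orders.amt | orders.qty | orders.tag | orders.id | depts.yr | depts.owner | depts.qty
6 | 5 | A | 3 | 5 | eve | 5
6 | 5 | A | 3 | 1 | alice | 5
30 | 10 | B | 30 | 5 | eve | 10
After WHERE (2 rows):
orders.amt | orders.qty | orders.tag | orders.id | depts.yr | depts.owner | depts.qty
6 | 5 | A | 3 | 5 | eve | 5
30 | 10 | B | 30 | 5 | eve | 10
After GROUP BY (2 rows):
orders.tag | max_amt
A | 6
B | 30
After ORDER BY (2 rows):
orders.tag | max_amt
B | 30
A | 6

== RESULT ==
orders.tag | max_amt
B | 30
A | 6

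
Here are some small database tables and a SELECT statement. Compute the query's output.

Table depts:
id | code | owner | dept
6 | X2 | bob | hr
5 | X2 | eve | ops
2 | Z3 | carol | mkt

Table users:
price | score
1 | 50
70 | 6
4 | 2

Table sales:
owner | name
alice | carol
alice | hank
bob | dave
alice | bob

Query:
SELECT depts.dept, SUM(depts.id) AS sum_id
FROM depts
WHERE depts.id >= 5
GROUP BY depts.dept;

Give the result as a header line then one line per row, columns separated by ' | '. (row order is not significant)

After WHERE (2 rows):
depts.id | depts.code | depts.owner | depts.dept
6 | X2 | bob | hr
5 | X2 | eve | ops
After GROUP BY (2 rows):
depts.dept | sum_id
hr | 6
ops | 5

== RESULT ==
depts.dept | sum_id
hr | 6
ops | 5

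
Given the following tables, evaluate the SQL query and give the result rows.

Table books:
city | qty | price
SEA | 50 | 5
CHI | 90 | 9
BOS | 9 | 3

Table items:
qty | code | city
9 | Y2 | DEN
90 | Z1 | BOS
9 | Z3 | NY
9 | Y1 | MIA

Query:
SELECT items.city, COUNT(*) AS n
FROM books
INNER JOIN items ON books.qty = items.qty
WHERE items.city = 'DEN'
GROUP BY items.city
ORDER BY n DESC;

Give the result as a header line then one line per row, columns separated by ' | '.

== RESULT ==
items.city | n
DEN | 1

Derivation:
After JOIN items (4 rows):
books.city | books.qty | books.price | items.qty | items.code | items.city
CHI | 90 | 9 | 90 | Z1 | BOS
BOS | 9 | 3 | 9 | Y2 | DEN
BOS | 9 | 3 | 9 | Z3 | NY
BOS | 9 | 3 | 9 | Y1 | MIA
After WHERE (1 rows):
books.city | books.qty | books.price | items.qty | items.code | items.city
BOS | 9 | 3 | 9 | Y2 | DEN
After GROUP BY (1 rows):
items.city | n
DEN | 1
After ORDER BY (1 rows):
items.city | n
DEN | 1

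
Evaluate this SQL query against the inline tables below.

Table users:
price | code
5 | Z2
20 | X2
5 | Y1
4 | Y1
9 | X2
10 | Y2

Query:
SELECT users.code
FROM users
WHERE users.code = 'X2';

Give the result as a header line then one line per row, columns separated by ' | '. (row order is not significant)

== RESULT ==
users.code
X2
X2

Derivation:
After WHERE (2 rows):
users.price | users.code
20 | X2
9 | X2
After SELECT (2 rows):
users.code
X2
X2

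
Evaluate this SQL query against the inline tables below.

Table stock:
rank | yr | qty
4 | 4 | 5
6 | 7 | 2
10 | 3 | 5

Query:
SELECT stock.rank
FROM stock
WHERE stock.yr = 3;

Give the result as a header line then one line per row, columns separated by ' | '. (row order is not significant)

After WHERE (1 rows):
stock.rank | stock.yr | stock.qty
10 | 3 | 5
After SELECT (1 rows):
stock.rank
10

== RESULT ==
stock.rank
10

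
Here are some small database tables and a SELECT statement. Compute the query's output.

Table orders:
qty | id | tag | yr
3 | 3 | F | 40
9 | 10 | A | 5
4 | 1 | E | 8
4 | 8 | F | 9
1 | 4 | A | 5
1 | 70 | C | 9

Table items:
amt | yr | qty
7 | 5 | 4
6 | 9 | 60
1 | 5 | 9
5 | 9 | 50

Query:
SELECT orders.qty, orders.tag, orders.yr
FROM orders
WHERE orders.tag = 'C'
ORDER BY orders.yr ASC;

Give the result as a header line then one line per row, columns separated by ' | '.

== RESULT ==
orders.qty | orders.tag | orders.yr
1 | C | 9

Derivation:
After WHERE (1 rows):
orders.qty | orders.id | orders.tag | orders.yr
1 | 70 | C | 9
After SELECT (1 rows):
orders.qty | orders.tag | orders.yr
1 | C | 9
After ORDER BY (1 rows):
orders.qty | orders.tag | orders.yr
1 | C | 9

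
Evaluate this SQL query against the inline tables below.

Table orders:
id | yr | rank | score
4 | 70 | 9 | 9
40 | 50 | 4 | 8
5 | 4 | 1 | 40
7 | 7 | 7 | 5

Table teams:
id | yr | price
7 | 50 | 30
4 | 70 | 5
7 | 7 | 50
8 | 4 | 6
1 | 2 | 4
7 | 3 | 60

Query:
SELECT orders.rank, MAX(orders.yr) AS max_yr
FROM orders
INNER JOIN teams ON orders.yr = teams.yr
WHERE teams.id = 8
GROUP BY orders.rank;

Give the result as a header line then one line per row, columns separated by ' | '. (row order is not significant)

After JOIN teams (4 rows):
orders.id | orders.yr | orders.rank | orders.score | teams.id | teams.yr | teams.price
4 | 70 | 9 | 9 | 4 | 70 | 5
40 | 50 | 4 | 8 | 7 | 50 | 30
5 | 4 | 1 | 40 | 8 | 4 | 6
7 | 7 | 7 | 5 | 7 | 7 | 50
After WHERE (1 rows):
orders.id | orders.yr | orders.rank | orders.score | teams.id | teams.yr | teams.price
5 | 4 | 1 | 40 | 8 | 4 | 6
After GROUP BY (1 rows):
orders.rank | max_yr
1 | 4

== RESULT ==
orders.rank | max_yr
1 | 4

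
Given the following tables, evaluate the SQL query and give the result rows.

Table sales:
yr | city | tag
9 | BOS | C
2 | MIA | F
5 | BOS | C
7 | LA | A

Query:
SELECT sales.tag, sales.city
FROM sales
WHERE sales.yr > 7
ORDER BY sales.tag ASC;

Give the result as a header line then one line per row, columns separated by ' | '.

== RESULT ==
sales.tag | sales.city
C | BOS

Derivation:
After WHERE (1 rows):
sales.yr | sales.city | sales.tag
9 | BOS | C
After SELECT (1 rows):
sales.tag | sales.city
C | BOS
After ORDER BY (1 rows):
sales.tag | sales.city
C | BOS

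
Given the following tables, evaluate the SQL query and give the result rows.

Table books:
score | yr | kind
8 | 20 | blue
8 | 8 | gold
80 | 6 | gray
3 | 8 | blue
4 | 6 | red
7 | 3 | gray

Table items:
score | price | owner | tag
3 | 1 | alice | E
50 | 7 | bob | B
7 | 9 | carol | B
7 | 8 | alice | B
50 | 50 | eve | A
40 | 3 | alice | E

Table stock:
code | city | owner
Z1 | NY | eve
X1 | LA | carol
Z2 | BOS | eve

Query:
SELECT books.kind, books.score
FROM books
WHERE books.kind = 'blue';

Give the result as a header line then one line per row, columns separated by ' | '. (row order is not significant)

After WHERE (2 rows):
books.score | books.yr | books.kind
8 | 20 | blue
3 | 8 | blue
After SELECT (2 rows):
books.kind | books.score
blue | 8
blue | 3

== RESULT ==
books.kind | books.score
blue | 8
blue | 3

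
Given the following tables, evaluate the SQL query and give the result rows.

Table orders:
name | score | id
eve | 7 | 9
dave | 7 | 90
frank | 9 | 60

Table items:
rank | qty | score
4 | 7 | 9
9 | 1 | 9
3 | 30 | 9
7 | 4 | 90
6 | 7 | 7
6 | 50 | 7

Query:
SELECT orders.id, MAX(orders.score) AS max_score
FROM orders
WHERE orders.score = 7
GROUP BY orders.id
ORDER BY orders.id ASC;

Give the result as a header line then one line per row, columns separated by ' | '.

== RESULT ==
orders.id | max_score
9 | 7
90 | 7

Derivation:
After WHERE (2 rows):
orders.name | orders.score | orders.id
eve | 7 | 9
dave | 7 | 90
After GROUP BY (2 rows):
orders.id | max_score
9 | 7
90 | 7
After ORDER BY (2 rows):
orders.id | max_score
9 | 7
90 | 7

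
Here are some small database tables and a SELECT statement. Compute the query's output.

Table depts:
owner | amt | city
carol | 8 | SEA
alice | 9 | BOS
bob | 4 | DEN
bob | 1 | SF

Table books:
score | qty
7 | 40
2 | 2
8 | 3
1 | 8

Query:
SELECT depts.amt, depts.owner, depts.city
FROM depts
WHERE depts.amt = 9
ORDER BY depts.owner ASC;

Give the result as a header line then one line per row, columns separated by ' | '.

After WHERE (1 rows):
depts.owner | depts.amt | depts.city
alice | 9 | BOS
After SELECT (1 rows):
depts.amt | depts.owner | depts.city
9 | alice | BOS
After ORDER BY (1 rows):
depts.amt | depts.owner | depts.city
9 | alice | BOS

== RESULT ==
depts.amt | depts.owner | depts.city
9 | alice | BOS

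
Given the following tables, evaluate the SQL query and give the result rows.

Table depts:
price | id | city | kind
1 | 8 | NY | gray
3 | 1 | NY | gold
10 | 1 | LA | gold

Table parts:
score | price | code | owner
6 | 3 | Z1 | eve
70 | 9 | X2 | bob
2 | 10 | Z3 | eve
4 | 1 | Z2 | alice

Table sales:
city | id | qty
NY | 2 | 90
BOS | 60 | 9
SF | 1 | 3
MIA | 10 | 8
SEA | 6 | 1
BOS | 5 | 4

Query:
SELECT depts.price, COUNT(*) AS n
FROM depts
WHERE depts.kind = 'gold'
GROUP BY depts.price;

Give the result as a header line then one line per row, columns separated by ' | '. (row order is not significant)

== RESULT ==
depts.price | n
3 | 1
10 | 1

Derivation:
After WHERE (2 rows):
depts.price | depts.id | depts.city | depts.kind
3 | 1 | NY | gold
10 | 1 | LA | gold
After GROUP BY (2 rows):
depts.price | n
3 | 1
10 | 1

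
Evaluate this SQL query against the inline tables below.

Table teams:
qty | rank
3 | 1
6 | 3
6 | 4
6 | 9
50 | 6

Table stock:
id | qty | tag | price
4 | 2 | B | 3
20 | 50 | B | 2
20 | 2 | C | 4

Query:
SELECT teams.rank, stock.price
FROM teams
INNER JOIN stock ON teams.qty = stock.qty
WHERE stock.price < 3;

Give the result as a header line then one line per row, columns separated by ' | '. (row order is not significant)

After JOIN stock (1 rows):
teams.qty | teams.rank | stock.id | stock.qty | stock.tag | stock.price
50 | 6 | 20 | 50 | B | 2
After WHERE (1 rows):
teams.qty | teams.rank | stock.id | stock.qty | stock.tag | stock.price
50 | 6 | 20 | 50 | B | 2
After SELECT (1 rows):
teams.rank | stock.price
6 | 2

== RESULT ==
teams.rank | stock.price
6 | 2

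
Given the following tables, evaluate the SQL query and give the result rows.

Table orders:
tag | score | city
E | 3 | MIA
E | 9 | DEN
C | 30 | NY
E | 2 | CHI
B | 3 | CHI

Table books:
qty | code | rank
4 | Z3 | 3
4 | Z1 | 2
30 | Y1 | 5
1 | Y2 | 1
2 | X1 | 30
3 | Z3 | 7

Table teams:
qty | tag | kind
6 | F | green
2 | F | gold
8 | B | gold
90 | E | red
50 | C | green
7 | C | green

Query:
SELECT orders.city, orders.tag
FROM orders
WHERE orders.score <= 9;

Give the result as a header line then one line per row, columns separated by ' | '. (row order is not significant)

After WHERE (4 rows):
orders.tag | orders.score | orders.city
E | 3 | MIA
E | 9 | DEN
E | 2 | CHI
B | 3 | CHI
After SELECT (4 rows):
orders.city | orders.tag
MIA | E
DEN | E
CHI | E
CHI | B

== RESULT ==
orders.city | orders.tag
MIA | E
DEN | E
CHI | E
CHI | B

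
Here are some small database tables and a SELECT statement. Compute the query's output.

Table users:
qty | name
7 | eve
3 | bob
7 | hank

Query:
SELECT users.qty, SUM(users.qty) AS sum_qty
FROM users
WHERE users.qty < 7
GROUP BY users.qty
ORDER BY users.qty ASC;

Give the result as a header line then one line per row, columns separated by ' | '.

== RESULT ==
users.qty | sum_qty
3 | 3

Derivation:
After WHERE (1 rows):
users.qty | users.name
3 | bob
After GROUP BY (1 rows):
users.qty | sum_qty
3 | 3
After ORDER BY (1 rows):
users.qty | sum_qty
3 | 3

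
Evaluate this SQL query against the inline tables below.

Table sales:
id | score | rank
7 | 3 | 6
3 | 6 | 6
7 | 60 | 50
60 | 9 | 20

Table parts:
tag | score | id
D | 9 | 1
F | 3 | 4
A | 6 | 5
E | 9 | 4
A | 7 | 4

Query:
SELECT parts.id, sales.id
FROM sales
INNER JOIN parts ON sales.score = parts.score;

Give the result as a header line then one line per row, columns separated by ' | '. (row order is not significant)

== RESULT ==
parts.id | sales.id
4 | 7
5 | 3
1 | 60
4 | 60

Derivation:
After JOIN parts (4 rows):
sales.id | sales.score | sales.rank | parts.tag | parts.score | parts.id
7 | 3 | 6 | F | 3 | 4
3 | 6 | 6 | A | 6 | 5
60 | 9 | 20 | D | 9 | 1
60 | 9 | 20 | E | 9 | 4
After SELECT (4 rows):
parts.id | sales.id
4 | 7
5 | 3
1 | 60
4 | 60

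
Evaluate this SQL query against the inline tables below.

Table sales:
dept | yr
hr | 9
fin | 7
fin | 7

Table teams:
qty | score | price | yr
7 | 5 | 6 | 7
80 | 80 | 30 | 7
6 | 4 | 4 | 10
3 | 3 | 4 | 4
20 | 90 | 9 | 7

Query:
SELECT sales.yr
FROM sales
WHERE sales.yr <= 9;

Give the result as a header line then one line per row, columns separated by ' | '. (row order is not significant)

== RESULT ==
sales.yr
9
7
7

Derivation:
After WHERE (3 rows):
sales.dept | sales.yr
hr | 9
fin | 7
fin | 7
After SELECT (3 rows):
sales.yr
9
7
7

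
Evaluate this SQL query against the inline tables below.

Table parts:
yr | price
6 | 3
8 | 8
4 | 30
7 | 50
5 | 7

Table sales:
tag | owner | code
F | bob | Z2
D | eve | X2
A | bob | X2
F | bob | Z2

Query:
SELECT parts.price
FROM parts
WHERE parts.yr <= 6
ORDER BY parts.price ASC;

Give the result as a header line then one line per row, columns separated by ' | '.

== RESULT ==
parts.price
3
7
30

Derivation:
After WHERE (3 rows):
parts.yr | parts.price
6 | 3
4 | 30
5 | 7
After SELECT (3 rows):
parts.price
3
30
7
After ORDER BY (3 rows):
parts.price
3
7
30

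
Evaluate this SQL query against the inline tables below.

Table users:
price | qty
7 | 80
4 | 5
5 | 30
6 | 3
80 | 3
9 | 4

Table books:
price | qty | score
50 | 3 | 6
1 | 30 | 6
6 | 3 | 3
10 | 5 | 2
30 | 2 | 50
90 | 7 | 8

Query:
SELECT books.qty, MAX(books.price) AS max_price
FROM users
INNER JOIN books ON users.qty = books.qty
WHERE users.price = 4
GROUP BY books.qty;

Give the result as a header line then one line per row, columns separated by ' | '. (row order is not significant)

== RESULT ==
books.qty | max_price
5 | 10

Derivation:
After JOIN books (6 rows):
users.price | users.qty | books.price | books.qty | books.score
4 | 5 | 10 | 5 | 2
5 | 30 | 1 | 30 | 6
6 | 3 | 50 | 3 | 6
6 | 3 | 6 | 3 | 3
80 | 3 | 50 | 3 | 6
80 | 3 | 6 | 3 | 3
After WHERE (1 rows):
users.price | users.qty | books.price | books.qty | books.score
4 | 5 | 10 | 5 | 2
After GROUP BY (1 rows):
books.qty | max_price
5 | 10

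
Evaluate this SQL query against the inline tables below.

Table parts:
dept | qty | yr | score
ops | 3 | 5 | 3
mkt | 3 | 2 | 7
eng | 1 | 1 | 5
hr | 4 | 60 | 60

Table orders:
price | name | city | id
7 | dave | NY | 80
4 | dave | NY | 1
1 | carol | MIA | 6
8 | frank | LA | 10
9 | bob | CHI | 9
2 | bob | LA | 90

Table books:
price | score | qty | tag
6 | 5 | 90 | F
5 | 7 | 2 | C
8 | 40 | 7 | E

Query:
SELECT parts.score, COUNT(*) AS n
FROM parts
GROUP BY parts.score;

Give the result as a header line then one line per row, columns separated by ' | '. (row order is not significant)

After GROUP BY (4 rows):
parts.score | n
3 | 1
7 | 1
5 | 1
60 | 1

== RESULT ==
parts.score | n
3 | 1
7 | 1
5 | 1
60 | 1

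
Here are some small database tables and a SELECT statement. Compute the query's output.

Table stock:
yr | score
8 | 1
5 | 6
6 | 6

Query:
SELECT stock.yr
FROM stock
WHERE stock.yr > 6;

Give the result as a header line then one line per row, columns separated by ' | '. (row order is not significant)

After WHERE (1 rows):
stock.yr | stock.score
8 | 1
After SELECT (1 rows):
stock.yr
8

== RESULT ==
stock.yr
8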